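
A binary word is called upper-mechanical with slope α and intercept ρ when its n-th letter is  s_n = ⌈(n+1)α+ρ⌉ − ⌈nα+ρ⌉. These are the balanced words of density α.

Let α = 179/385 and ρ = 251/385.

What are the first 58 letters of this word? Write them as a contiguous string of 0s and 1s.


n=0: ⌈(1·179+251)/385⌉ − ⌈(0·179+251)/385⌉ = ⌈430/385⌉ − ⌈251/385⌉ = 2 − 1 = 1
n=1: ⌈(2·179+251)/385⌉ − ⌈(1·179+251)/385⌉ = ⌈609/385⌉ − ⌈430/385⌉ = 2 − 2 = 0
n=2: ⌈(3·179+251)/385⌉ − ⌈(2·179+251)/385⌉ = ⌈788/385⌉ − ⌈609/385⌉ = 3 − 2 = 1
n=3: ⌈(4·179+251)/385⌉ − ⌈(3·179+251)/385⌉ = ⌈967/385⌉ − ⌈788/385⌉ = 3 − 3 = 0
n=4: ⌈(5·179+251)/385⌉ − ⌈(4·179+251)/385⌉ = ⌈1146/385⌉ − ⌈967/385⌉ = 3 − 3 = 0
n=5: ⌈(6·179+251)/385⌉ − ⌈(5·179+251)/385⌉ = ⌈1325/385⌉ − ⌈1146/385⌉ = 4 − 3 = 1
n=6: ⌈(7·179+251)/385⌉ − ⌈(6·179+251)/385⌉ = ⌈1504/385⌉ − ⌈1325/385⌉ = 4 − 4 = 0
n=7: ⌈(8·179+251)/385⌉ − ⌈(7·179+251)/385⌉ = ⌈1683/385⌉ − ⌈1504/385⌉ = 5 − 4 = 1
n=8: ⌈(9·179+251)/385⌉ − ⌈(8·179+251)/385⌉ = ⌈1862/385⌉ − ⌈1683/385⌉ = 5 − 5 = 0
n=9: ⌈(10·179+251)/385⌉ − ⌈(9·179+251)/385⌉ = ⌈2041/385⌉ − ⌈1862/385⌉ = 6 − 5 = 1
n=10: ⌈(11·179+251)/385⌉ − ⌈(10·179+251)/385⌉ = ⌈2220/385⌉ − ⌈2041/385⌉ = 6 − 6 = 0
n=11: ⌈(12·179+251)/385⌉ − ⌈(11·179+251)/385⌉ = ⌈2399/385⌉ − ⌈2220/385⌉ = 7 − 6 = 1
n=12: ⌈(13·179+251)/385⌉ − ⌈(12·179+251)/385⌉ = ⌈2578/385⌉ − ⌈2399/385⌉ = 7 − 7 = 0
n=13: ⌈(14·179+251)/385⌉ − ⌈(13·179+251)/385⌉ = ⌈2757/385⌉ − ⌈2578/385⌉ = 8 − 7 = 1
n=14: ⌈(15·179+251)/385⌉ − ⌈(14·179+251)/385⌉ = ⌈2936/385⌉ − ⌈2757/385⌉ = 8 − 8 = 0
n=15: ⌈(16·179+251)/385⌉ − ⌈(15·179+251)/385⌉ = ⌈3115/385⌉ − ⌈2936/385⌉ = 9 − 8 = 1
n=16: ⌈(17·179+251)/385⌉ − ⌈(16·179+251)/385⌉ = ⌈3294/385⌉ − ⌈3115/385⌉ = 9 − 9 = 0
n=17: ⌈(18·179+251)/385⌉ − ⌈(17·179+251)/385⌉ = ⌈3473/385⌉ − ⌈3294/385⌉ = 10 − 9 = 1
n=18: ⌈(19·179+251)/385⌉ − ⌈(18·179+251)/385⌉ = ⌈3652/385⌉ − ⌈3473/385⌉ = 10 − 10 = 0
n=19: ⌈(20·179+251)/385⌉ − ⌈(19·179+251)/385⌉ = ⌈3831/385⌉ − ⌈3652/385⌉ = 10 − 10 = 0
n=20: ⌈(21·179+251)/385⌉ − ⌈(20·179+251)/385⌉ = ⌈4010/385⌉ − ⌈3831/385⌉ = 11 − 10 = 1
n=21: ⌈(22·179+251)/385⌉ − ⌈(21·179+251)/385⌉ = ⌈4189/385⌉ − ⌈4010/385⌉ = 11 − 11 = 0
n=22: ⌈(23·179+251)/385⌉ − ⌈(22·179+251)/385⌉ = ⌈4368/385⌉ − ⌈4189/385⌉ = 12 − 11 = 1
n=23: ⌈(24·179+251)/385⌉ − ⌈(23·179+251)/385⌉ = ⌈4547/385⌉ − ⌈4368/385⌉ = 12 − 12 = 0
n=24: ⌈(25·179+251)/385⌉ − ⌈(24·179+251)/385⌉ = ⌈4726/385⌉ − ⌈4547/385⌉ = 13 − 12 = 1
n=25: ⌈(26·179+251)/385⌉ − ⌈(25·179+251)/385⌉ = ⌈4905/385⌉ − ⌈4726/385⌉ = 13 − 13 = 0
n=26: ⌈(27·179+251)/385⌉ − ⌈(26·179+251)/385⌉ = ⌈5084/385⌉ − ⌈4905/385⌉ = 14 − 13 = 1
n=27: ⌈(28·179+251)/385⌉ − ⌈(27·179+251)/385⌉ = ⌈5263/385⌉ − ⌈5084/385⌉ = 14 − 14 = 0
n=28: ⌈(29·179+251)/385⌉ − ⌈(28·179+251)/385⌉ = ⌈5442/385⌉ − ⌈5263/385⌉ = 15 − 14 = 1
n=29: ⌈(30·179+251)/385⌉ − ⌈(29·179+251)/385⌉ = ⌈5621/385⌉ − ⌈5442/385⌉ = 15 − 15 = 0
n=30: ⌈(31·179+251)/385⌉ − ⌈(30·179+251)/385⌉ = ⌈5800/385⌉ − ⌈5621/385⌉ = 16 − 15 = 1
n=31: ⌈(32·179+251)/385⌉ − ⌈(31·179+251)/385⌉ = ⌈5979/385⌉ − ⌈5800/385⌉ = 16 − 16 = 0
n=32: ⌈(33·179+251)/385⌉ − ⌈(32·179+251)/385⌉ = ⌈6158/385⌉ − ⌈5979/385⌉ = 16 − 16 = 0
n=33: ⌈(34·179+251)/385⌉ − ⌈(33·179+251)/385⌉ = ⌈6337/385⌉ − ⌈6158/385⌉ = 17 − 16 = 1
n=34: ⌈(35·179+251)/385⌉ − ⌈(34·179+251)/385⌉ = ⌈6516/385⌉ − ⌈6337/385⌉ = 17 − 17 = 0
n=35: ⌈(36·179+251)/385⌉ − ⌈(35·179+251)/385⌉ = ⌈6695/385⌉ − ⌈6516/385⌉ = 18 − 17 = 1
n=36: ⌈(37·179+251)/385⌉ − ⌈(36·179+251)/385⌉ = ⌈6874/385⌉ − ⌈6695/385⌉ = 18 − 18 = 0
n=37: ⌈(38·179+251)/385⌉ − ⌈(37·179+251)/385⌉ = ⌈7053/385⌉ − ⌈6874/385⌉ = 19 − 18 = 1
n=38: ⌈(39·179+251)/385⌉ − ⌈(38·179+251)/385⌉ = ⌈7232/385⌉ − ⌈7053/385⌉ = 19 − 19 = 0
n=39: ⌈(40·179+251)/385⌉ − ⌈(39·179+251)/385⌉ = ⌈7411/385⌉ − ⌈7232/385⌉ = 20 − 19 = 1
n=40: ⌈(41·179+251)/385⌉ − ⌈(40·179+251)/385⌉ = ⌈7590/385⌉ − ⌈7411/385⌉ = 20 − 20 = 0
n=41: ⌈(42·179+251)/385⌉ − ⌈(41·179+251)/385⌉ = ⌈7769/385⌉ − ⌈7590/385⌉ = 21 − 20 = 1
n=42: ⌈(43·179+251)/385⌉ − ⌈(42·179+251)/385⌉ = ⌈7948/385⌉ − ⌈7769/385⌉ = 21 − 21 = 0
n=43: ⌈(44·179+251)/385⌉ − ⌈(43·179+251)/385⌉ = ⌈8127/385⌉ − ⌈7948/385⌉ = 22 − 21 = 1
n=44: ⌈(45·179+251)/385⌉ − ⌈(44·179+251)/385⌉ = ⌈8306/385⌉ − ⌈8127/385⌉ = 22 − 22 = 0
n=45: ⌈(46·179+251)/385⌉ − ⌈(45·179+251)/385⌉ = ⌈8485/385⌉ − ⌈8306/385⌉ = 23 − 22 = 1
n=46: ⌈(47·179+251)/385⌉ − ⌈(46·179+251)/385⌉ = ⌈8664/385⌉ − ⌈8485/385⌉ = 23 − 23 = 0
n=47: ⌈(48·179+251)/385⌉ − ⌈(47·179+251)/385⌉ = ⌈8843/385⌉ − ⌈8664/385⌉ = 23 − 23 = 0
n=48: ⌈(49·179+251)/385⌉ − ⌈(48·179+251)/385⌉ = ⌈9022/385⌉ − ⌈8843/385⌉ = 24 − 23 = 1
n=49: ⌈(50·179+251)/385⌉ − ⌈(49·179+251)/385⌉ = ⌈9201/385⌉ − ⌈9022/385⌉ = 24 − 24 = 0
n=50: ⌈(51·179+251)/385⌉ − ⌈(50·179+251)/385⌉ = ⌈9380/385⌉ − ⌈9201/385⌉ = 25 − 24 = 1
n=51: ⌈(52·179+251)/385⌉ − ⌈(51·179+251)/385⌉ = ⌈9559/385⌉ − ⌈9380/385⌉ = 25 − 25 = 0
n=52: ⌈(53·179+251)/385⌉ − ⌈(52·179+251)/385⌉ = ⌈9738/385⌉ − ⌈9559/385⌉ = 26 − 25 = 1
n=53: ⌈(54·179+251)/385⌉ − ⌈(53·179+251)/385⌉ = ⌈9917/385⌉ − ⌈9738/385⌉ = 26 − 26 = 0
n=54: ⌈(55·179+251)/385⌉ − ⌈(54·179+251)/385⌉ = ⌈10096/385⌉ − ⌈9917/385⌉ = 27 − 26 = 1
n=55: ⌈(56·179+251)/385⌉ − ⌈(55·179+251)/385⌉ = ⌈10275/385⌉ − ⌈10096/385⌉ = 27 − 27 = 0
n=56: ⌈(57·179+251)/385⌉ − ⌈(56·179+251)/385⌉ = ⌈10454/385⌉ − ⌈10275/385⌉ = 28 − 27 = 1
n=57: ⌈(58·179+251)/385⌉ − ⌈(57·179+251)/385⌉ = ⌈10633/385⌉ − ⌈10454/385⌉ = 28 − 28 = 0

1010010101010101010010101010101001010101010101001010101010


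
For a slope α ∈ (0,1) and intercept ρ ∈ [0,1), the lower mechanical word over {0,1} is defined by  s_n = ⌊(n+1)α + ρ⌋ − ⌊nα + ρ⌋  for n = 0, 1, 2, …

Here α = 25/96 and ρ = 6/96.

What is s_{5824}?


(n+1)α + ρ = (5825·25 + 6) / 96 = 145631/96
nα + ρ     = (5824·25 + 6) / 96 = 145606/96
⌊145631/96⌋ = 1516,  ⌊145606/96⌋ = 1516
s_{5824} = 1516 − 1516 = 0

0


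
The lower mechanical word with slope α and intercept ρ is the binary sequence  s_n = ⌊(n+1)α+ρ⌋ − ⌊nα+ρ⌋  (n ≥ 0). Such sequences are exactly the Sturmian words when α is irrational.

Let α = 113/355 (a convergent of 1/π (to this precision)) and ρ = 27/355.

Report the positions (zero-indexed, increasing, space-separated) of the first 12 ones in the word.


n=0: ⌊140/355⌋−⌊27/355⌋ = 0−0 = 0
n=1: ⌊253/355⌋−⌊140/355⌋ = 0−0 = 0
n=2: ⌊366/355⌋−⌊253/355⌋ = 1−0 = 1  ← one
n=3: ⌊479/355⌋−⌊366/355⌋ = 1−1 = 0
n=4: ⌊592/355⌋−⌊479/355⌋ = 1−1 = 0
n=5: ⌊705/355⌋−⌊592/355⌋ = 1−1 = 0
n=6: ⌊818/355⌋−⌊705/355⌋ = 2−1 = 1  ← one
n=7: ⌊931/355⌋−⌊818/355⌋ = 2−2 = 0
n=8: ⌊1044/355⌋−⌊931/355⌋ = 2−2 = 0
n=9: ⌊1157/355⌋−⌊1044/355⌋ = 3−2 = 1  ← one
n=10: ⌊1270/355⌋−⌊1157/355⌋ = 3−3 = 0
n=11: ⌊1383/355⌋−⌊1270/355⌋ = 3−3 = 0
n=12: ⌊1496/355⌋−⌊1383/355⌋ = 4−3 = 1  ← one
n=13: ⌊1609/355⌋−⌊1496/355⌋ = 4−4 = 0
n=14: ⌊1722/355⌋−⌊1609/355⌋ = 4−4 = 0
n=15: ⌊1835/355⌋−⌊1722/355⌋ = 5−4 = 1  ← one
n=16: ⌊1948/355⌋−⌊1835/355⌋ = 5−5 = 0
n=17: ⌊2061/355⌋−⌊1948/355⌋ = 5−5 = 0
n=18: ⌊2174/355⌋−⌊2061/355⌋ = 6−5 = 1  ← one
n=19: ⌊2287/355⌋−⌊2174/355⌋ = 6−6 = 0
n=20: ⌊2400/355⌋−⌊2287/355⌋ = 6−6 = 0
n=21: ⌊2513/355⌋−⌊2400/355⌋ = 7−6 = 1  ← one
n=22: ⌊2626/355⌋−⌊2513/355⌋ = 7−7 = 0
n=23: ⌊2739/355⌋−⌊2626/355⌋ = 7−7 = 0
n=24: ⌊2852/355⌋−⌊2739/355⌋ = 8−7 = 1  ← one
n=25: ⌊2965/355⌋−⌊2852/355⌋ = 8−8 = 0
n=26: ⌊3078/355⌋−⌊2965/355⌋ = 8−8 = 0
n=27: ⌊3191/355⌋−⌊3078/355⌋ = 8−8 = 0
n=28: ⌊3304/355⌋−⌊3191/355⌋ = 9−8 = 1  ← one
n=29: ⌊3417/355⌋−⌊3304/355⌋ = 9−9 = 0
n=30: ⌊3530/355⌋−⌊3417/355⌋ = 9−9 = 0
n=31: ⌊3643/355⌋−⌊3530/355⌋ = 10−9 = 1  ← one
n=32: ⌊3756/355⌋−⌊3643/355⌋ = 10−10 = 0
n=33: ⌊3869/355⌋−⌊3756/355⌋ = 10−10 = 0
n=34: ⌊3982/355⌋−⌊3869/355⌋ = 11−10 = 1  ← one
n=35: ⌊4095/355⌋−⌊3982/355⌋ = 11−11 = 0
n=36: ⌊4208/355⌋−⌊4095/355⌋ = 11−11 = 0
n=37: ⌊4321/355⌋−⌊4208/355⌋ = 12−11 = 1  ← one
positions of the first 12 ones: 2 6 9 12 15 18 21 24 28 31 34 37

2 6 9 12 15 18 21 24 28 31 34 37


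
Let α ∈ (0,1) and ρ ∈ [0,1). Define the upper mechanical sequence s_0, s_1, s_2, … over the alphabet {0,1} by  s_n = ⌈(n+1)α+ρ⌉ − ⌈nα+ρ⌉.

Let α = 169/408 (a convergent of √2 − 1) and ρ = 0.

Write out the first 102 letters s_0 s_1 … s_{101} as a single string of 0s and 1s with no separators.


101010010100101010010100101010010100101001010100101001010100101001010010101001010010101001010010101001

n=0: ⌈(1·169)/408⌉ − ⌈(0·169)/408⌉ = ⌈169/408⌉ − ⌈0/408⌉ = 1 − 0 = 1
n=1: ⌈(2·169)/408⌉ − ⌈(1·169)/408⌉ = ⌈338/408⌉ − ⌈169/408⌉ = 1 − 1 = 0
n=2: ⌈(3·169)/408⌉ − ⌈(2·169)/408⌉ = ⌈507/408⌉ − ⌈338/408⌉ = 2 − 1 = 1
n=3: ⌈(4·169)/408⌉ − ⌈(3·169)/408⌉ = ⌈676/408⌉ − ⌈507/408⌉ = 2 − 2 = 0
n=4: ⌈(5·169)/408⌉ − ⌈(4·169)/408⌉ = ⌈845/408⌉ − ⌈676/408⌉ = 3 − 2 = 1
n=5: ⌈(6·169)/408⌉ − ⌈(5·169)/408⌉ = ⌈1014/408⌉ − ⌈845/408⌉ = 3 − 3 = 0
n=6: ⌈(7·169)/408⌉ − ⌈(6·169)/408⌉ = ⌈1183/408⌉ − ⌈1014/408⌉ = 3 − 3 = 0
n=7: ⌈(8·169)/408⌉ − ⌈(7·169)/408⌉ = ⌈1352/408⌉ − ⌈1183/408⌉ = 4 − 3 = 1
n=8: ⌈(9·169)/408⌉ − ⌈(8·169)/408⌉ = ⌈1521/408⌉ − ⌈1352/408⌉ = 4 − 4 = 0
n=9: ⌈(10·169)/408⌉ − ⌈(9·169)/408⌉ = ⌈1690/408⌉ − ⌈1521/408⌉ = 5 − 4 = 1
n=10: ⌈(11·169)/408⌉ − ⌈(10·169)/408⌉ = ⌈1859/408⌉ − ⌈1690/408⌉ = 5 − 5 = 0
n=11: ⌈(12·169)/408⌉ − ⌈(11·169)/408⌉ = ⌈2028/408⌉ − ⌈1859/408⌉ = 5 − 5 = 0
n=12: ⌈(13·169)/408⌉ − ⌈(12·169)/408⌉ = ⌈2197/408⌉ − ⌈2028/408⌉ = 6 − 5 = 1
n=13: ⌈(14·169)/408⌉ − ⌈(13·169)/408⌉ = ⌈2366/408⌉ − ⌈2197/408⌉ = 6 − 6 = 0
n=14: ⌈(15·169)/408⌉ − ⌈(14·169)/408⌉ = ⌈2535/408⌉ − ⌈2366/408⌉ = 7 − 6 = 1
n=15: ⌈(16·169)/408⌉ − ⌈(15·169)/408⌉ = ⌈2704/408⌉ − ⌈2535/408⌉ = 7 − 7 = 0
n=16: ⌈(17·169)/408⌉ − ⌈(16·169)/408⌉ = ⌈2873/408⌉ − ⌈2704/408⌉ = 8 − 7 = 1
n=17: ⌈(18·169)/408⌉ − ⌈(17·169)/408⌉ = ⌈3042/408⌉ − ⌈2873/408⌉ = 8 − 8 = 0
n=18: ⌈(19·169)/408⌉ − ⌈(18·169)/408⌉ = ⌈3211/408⌉ − ⌈3042/408⌉ = 8 − 8 = 0
n=19: ⌈(20·169)/408⌉ − ⌈(19·169)/408⌉ = ⌈3380/408⌉ − ⌈3211/408⌉ = 9 − 8 = 1
n=20: ⌈(21·169)/408⌉ − ⌈(20·169)/408⌉ = ⌈3549/408⌉ − ⌈3380/408⌉ = 9 − 9 = 0
n=21: ⌈(22·169)/408⌉ − ⌈(21·169)/408⌉ = ⌈3718/408⌉ − ⌈3549/408⌉ = 10 − 9 = 1
n=22: ⌈(23·169)/408⌉ − ⌈(22·169)/408⌉ = ⌈3887/408⌉ − ⌈3718/408⌉ = 10 − 10 = 0
n=23: ⌈(24·169)/408⌉ − ⌈(23·169)/408⌉ = ⌈4056/408⌉ − ⌈3887/408⌉ = 10 − 10 = 0
n=24: ⌈(25·169)/408⌉ − ⌈(24·169)/408⌉ = ⌈4225/408⌉ − ⌈4056/408⌉ = 11 − 10 = 1
n=25: ⌈(26·169)/408⌉ − ⌈(25·169)/408⌉ = ⌈4394/408⌉ − ⌈4225/408⌉ = 11 − 11 = 0
n=26: ⌈(27·169)/408⌉ − ⌈(26·169)/408⌉ = ⌈4563/408⌉ − ⌈4394/408⌉ = 12 − 11 = 1
n=27: ⌈(28·169)/408⌉ − ⌈(27·169)/408⌉ = ⌈4732/408⌉ − ⌈4563/408⌉ = 12 − 12 = 0
n=28: ⌈(29·169)/408⌉ − ⌈(28·169)/408⌉ = ⌈4901/408⌉ − ⌈4732/408⌉ = 13 − 12 = 1
n=29: ⌈(30·169)/408⌉ − ⌈(29·169)/408⌉ = ⌈5070/408⌉ − ⌈4901/408⌉ = 13 − 13 = 0
n=30: ⌈(31·169)/408⌉ − ⌈(30·169)/408⌉ = ⌈5239/408⌉ − ⌈5070/408⌉ = 13 − 13 = 0
n=31: ⌈(32·169)/408⌉ − ⌈(31·169)/408⌉ = ⌈5408/408⌉ − ⌈5239/408⌉ = 14 − 13 = 1
n=32: ⌈(33·169)/408⌉ − ⌈(32·169)/408⌉ = ⌈5577/408⌉ − ⌈5408/408⌉ = 14 − 14 = 0
n=33: ⌈(34·169)/408⌉ − ⌈(33·169)/408⌉ = ⌈5746/408⌉ − ⌈5577/408⌉ = 15 − 14 = 1
n=34: ⌈(35·169)/408⌉ − ⌈(34·169)/408⌉ = ⌈5915/408⌉ − ⌈5746/408⌉ = 15 − 15 = 0
n=35: ⌈(36·169)/408⌉ − ⌈(35·169)/408⌉ = ⌈6084/408⌉ − ⌈5915/408⌉ = 15 − 15 = 0
n=36: ⌈(37·169)/408⌉ − ⌈(36·169)/408⌉ = ⌈6253/408⌉ − ⌈6084/408⌉ = 16 − 15 = 1
n=37: ⌈(38·169)/408⌉ − ⌈(37·169)/408⌉ = ⌈6422/408⌉ − ⌈6253/408⌉ = 16 − 16 = 0
n=38: ⌈(39·169)/408⌉ − ⌈(38·169)/408⌉ = ⌈6591/408⌉ − ⌈6422/408⌉ = 17 − 16 = 1
n=39: ⌈(40·169)/408⌉ − ⌈(39·169)/408⌉ = ⌈6760/408⌉ − ⌈6591/408⌉ = 17 − 17 = 0
n=40: ⌈(41·169)/408⌉ − ⌈(40·169)/408⌉ = ⌈6929/408⌉ − ⌈6760/408⌉ = 17 − 17 = 0
n=41: ⌈(42·169)/408⌉ − ⌈(41·169)/408⌉ = ⌈7098/408⌉ − ⌈6929/408⌉ = 18 − 17 = 1
n=42: ⌈(43·169)/408⌉ − ⌈(42·169)/408⌉ = ⌈7267/408⌉ − ⌈7098/408⌉ = 18 − 18 = 0
n=43: ⌈(44·169)/408⌉ − ⌈(43·169)/408⌉ = ⌈7436/408⌉ − ⌈7267/408⌉ = 19 − 18 = 1
n=44: ⌈(45·169)/408⌉ − ⌈(44·169)/408⌉ = ⌈7605/408⌉ − ⌈7436/408⌉ = 19 − 19 = 0
n=45: ⌈(46·169)/408⌉ − ⌈(45·169)/408⌉ = ⌈7774/408⌉ − ⌈7605/408⌉ = 20 − 19 = 1
n=46: ⌈(47·169)/408⌉ − ⌈(46·169)/408⌉ = ⌈7943/408⌉ − ⌈7774/408⌉ = 20 − 20 = 0
n=47: ⌈(48·169)/408⌉ − ⌈(47·169)/408⌉ = ⌈8112/408⌉ − ⌈7943/408⌉ = 20 − 20 = 0
n=48: ⌈(49·169)/408⌉ − ⌈(48·169)/408⌉ = ⌈8281/408⌉ − ⌈8112/408⌉ = 21 − 20 = 1
n=49: ⌈(50·169)/408⌉ − ⌈(49·169)/408⌉ = ⌈8450/408⌉ − ⌈8281/408⌉ = 21 − 21 = 0
n=50: ⌈(51·169)/408⌉ − ⌈(50·169)/408⌉ = ⌈8619/408⌉ − ⌈8450/408⌉ = 22 − 21 = 1
n=51: ⌈(52·169)/408⌉ − ⌈(51·169)/408⌉ = ⌈8788/408⌉ − ⌈8619/408⌉ = 22 − 22 = 0
n=52: ⌈(53·169)/408⌉ − ⌈(52·169)/408⌉ = ⌈8957/408⌉ − ⌈8788/408⌉ = 22 − 22 = 0
n=53: ⌈(54·169)/408⌉ − ⌈(53·169)/408⌉ = ⌈9126/408⌉ − ⌈8957/408⌉ = 23 − 22 = 1
n=54: ⌈(55·169)/408⌉ − ⌈(54·169)/408⌉ = ⌈9295/408⌉ − ⌈9126/408⌉ = 23 − 23 = 0
n=55: ⌈(56·169)/408⌉ − ⌈(55·169)/408⌉ = ⌈9464/408⌉ − ⌈9295/408⌉ = 24 − 23 = 1
n=56: ⌈(57·169)/408⌉ − ⌈(56·169)/408⌉ = ⌈9633/408⌉ − ⌈9464/408⌉ = 24 − 24 = 0
n=57: ⌈(58·169)/408⌉ − ⌈(57·169)/408⌉ = ⌈9802/408⌉ − ⌈9633/408⌉ = 25 − 24 = 1
n=58: ⌈(59·169)/408⌉ − ⌈(58·169)/408⌉ = ⌈9971/408⌉ − ⌈9802/408⌉ = 25 − 25 = 0
n=59: ⌈(60·169)/408⌉ − ⌈(59·169)/408⌉ = ⌈10140/408⌉ − ⌈9971/408⌉ = 25 − 25 = 0
n=60: ⌈(61·169)/408⌉ − ⌈(60·169)/408⌉ = ⌈10309/408⌉ − ⌈10140/408⌉ = 26 − 25 = 1
n=61: ⌈(62·169)/408⌉ − ⌈(61·169)/408⌉ = ⌈10478/408⌉ − ⌈10309/408⌉ = 26 − 26 = 0
n=62: ⌈(63·169)/408⌉ − ⌈(62·169)/408⌉ = ⌈10647/408⌉ − ⌈10478/408⌉ = 27 − 26 = 1
n=63: ⌈(64·169)/408⌉ − ⌈(63·169)/408⌉ = ⌈10816/408⌉ − ⌈10647/408⌉ = 27 − 27 = 0
n=64: ⌈(65·169)/408⌉ − ⌈(64·169)/408⌉ = ⌈10985/408⌉ − ⌈10816/408⌉ = 27 − 27 = 0
n=65: ⌈(66·169)/408⌉ − ⌈(65·169)/408⌉ = ⌈11154/408⌉ − ⌈10985/408⌉ = 28 − 27 = 1
n=66: ⌈(67·169)/408⌉ − ⌈(66·169)/408⌉ = ⌈11323/408⌉ − ⌈11154/408⌉ = 28 − 28 = 0
n=67: ⌈(68·169)/408⌉ − ⌈(67·169)/408⌉ = ⌈11492/408⌉ − ⌈11323/408⌉ = 29 − 28 = 1
n=68: ⌈(69·169)/408⌉ − ⌈(68·169)/408⌉ = ⌈11661/408⌉ − ⌈11492/408⌉ = 29 − 29 = 0
n=69: ⌈(70·169)/408⌉ − ⌈(69·169)/408⌉ = ⌈11830/408⌉ − ⌈11661/408⌉ = 29 − 29 = 0
n=70: ⌈(71·169)/408⌉ − ⌈(70·169)/408⌉ = ⌈11999/408⌉ − ⌈11830/408⌉ = 30 − 29 = 1
n=71: ⌈(72·169)/408⌉ − ⌈(71·169)/408⌉ = ⌈12168/408⌉ − ⌈11999/408⌉ = 30 − 30 = 0
n=72: ⌈(73·169)/408⌉ − ⌈(72·169)/408⌉ = ⌈12337/408⌉ − ⌈12168/408⌉ = 31 − 30 = 1
n=73: ⌈(74·169)/408⌉ − ⌈(73·169)/408⌉ = ⌈12506/408⌉ − ⌈12337/408⌉ = 31 − 31 = 0
n=74: ⌈(75·169)/408⌉ − ⌈(74·169)/408⌉ = ⌈12675/408⌉ − ⌈12506/408⌉ = 32 − 31 = 1
n=75: ⌈(76·169)/408⌉ − ⌈(75·169)/408⌉ = ⌈12844/408⌉ − ⌈12675/408⌉ = 32 − 32 = 0
n=76: ⌈(77·169)/408⌉ − ⌈(76·169)/408⌉ = ⌈13013/408⌉ − ⌈12844/408⌉ = 32 − 32 = 0
n=77: ⌈(78·169)/408⌉ − ⌈(77·169)/408⌉ = ⌈13182/408⌉ − ⌈13013/408⌉ = 33 − 32 = 1
n=78: ⌈(79·169)/408⌉ − ⌈(78·169)/408⌉ = ⌈13351/408⌉ − ⌈13182/408⌉ = 33 − 33 = 0
n=79: ⌈(80·169)/408⌉ − ⌈(79·169)/408⌉ = ⌈13520/408⌉ − ⌈13351/408⌉ = 34 − 33 = 1
n=80: ⌈(81·169)/408⌉ − ⌈(80·169)/408⌉ = ⌈13689/408⌉ − ⌈13520/408⌉ = 34 − 34 = 0
n=81: ⌈(82·169)/408⌉ − ⌈(81·169)/408⌉ = ⌈13858/408⌉ − ⌈13689/408⌉ = 34 − 34 = 0
n=82: ⌈(83·169)/408⌉ − ⌈(82·169)/408⌉ = ⌈14027/408⌉ − ⌈13858/408⌉ = 35 − 34 = 1
n=83: ⌈(84·169)/408⌉ − ⌈(83·169)/408⌉ = ⌈14196/408⌉ − ⌈14027/408⌉ = 35 − 35 = 0
n=84: ⌈(85·169)/408⌉ − ⌈(84·169)/408⌉ = ⌈14365/408⌉ − ⌈14196/408⌉ = 36 − 35 = 1
n=85: ⌈(86·169)/408⌉ − ⌈(85·169)/408⌉ = ⌈14534/408⌉ − ⌈14365/408⌉ = 36 − 36 = 0
n=86: ⌈(87·169)/408⌉ − ⌈(86·169)/408⌉ = ⌈14703/408⌉ − ⌈14534/408⌉ = 37 − 36 = 1
n=87: ⌈(88·169)/408⌉ − ⌈(87·169)/408⌉ = ⌈14872/408⌉ − ⌈14703/408⌉ = 37 − 37 = 0
n=88: ⌈(89·169)/408⌉ − ⌈(88·169)/408⌉ = ⌈15041/408⌉ − ⌈14872/408⌉ = 37 − 37 = 0
n=89: ⌈(90·169)/408⌉ − ⌈(89·169)/408⌉ = ⌈15210/408⌉ − ⌈15041/408⌉ = 38 − 37 = 1
n=90: ⌈(91·169)/408⌉ − ⌈(90·169)/408⌉ = ⌈15379/408⌉ − ⌈15210/408⌉ = 38 − 38 = 0
n=91: ⌈(92·169)/408⌉ − ⌈(91·169)/408⌉ = ⌈15548/408⌉ − ⌈15379/408⌉ = 39 − 38 = 1
n=92: ⌈(93·169)/408⌉ − ⌈(92·169)/408⌉ = ⌈15717/408⌉ − ⌈15548/408⌉ = 39 − 39 = 0
n=93: ⌈(94·169)/408⌉ − ⌈(93·169)/408⌉ = ⌈15886/408⌉ − ⌈15717/408⌉ = 39 − 39 = 0
n=94: ⌈(95·169)/408⌉ − ⌈(94·169)/408⌉ = ⌈16055/408⌉ − ⌈15886/408⌉ = 40 − 39 = 1
n=95: ⌈(96·169)/408⌉ − ⌈(95·169)/408⌉ = ⌈16224/408⌉ − ⌈16055/408⌉ = 40 − 40 = 0
n=96: ⌈(97·169)/408⌉ − ⌈(96·169)/408⌉ = ⌈16393/408⌉ − ⌈16224/408⌉ = 41 − 40 = 1
n=97: ⌈(98·169)/408⌉ − ⌈(97·169)/408⌉ = ⌈16562/408⌉ − ⌈16393/408⌉ = 41 − 41 = 0
n=98: ⌈(99·169)/408⌉ − ⌈(98·169)/408⌉ = ⌈16731/408⌉ − ⌈16562/408⌉ = 42 − 41 = 1
n=99: ⌈(100·169)/408⌉ − ⌈(99·169)/408⌉ = ⌈16900/408⌉ − ⌈16731/408⌉ = 42 − 42 = 0
n=100: ⌈(101·169)/408⌉ − ⌈(100·169)/408⌉ = ⌈17069/408⌉ − ⌈16900/408⌉ = 42 − 42 = 0
n=101: ⌈(102·169)/408⌉ − ⌈(101·169)/408⌉ = ⌈17238/408⌉ − ⌈17069/408⌉ = 43 − 42 = 1


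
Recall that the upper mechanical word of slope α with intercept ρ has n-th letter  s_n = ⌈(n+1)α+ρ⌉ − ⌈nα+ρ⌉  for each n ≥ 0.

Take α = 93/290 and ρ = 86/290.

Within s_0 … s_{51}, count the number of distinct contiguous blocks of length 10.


t_n = ⌈(n·93+86)/290⌉ for n = 0 … 52:
  n=0…9: ⌈86/290⌉=1 ⌈179/290⌉=1 ⌈272/290⌉=1 ⌈365/290⌉=2 ⌈458/290⌉=2 ⌈551/290⌉=2 ⌈644/290⌉=3 ⌈737/290⌉=3 ⌈830/290⌉=3 ⌈923/290⌉=4
  n=10…19: ⌈1016/290⌉=4 ⌈1109/290⌉=4 ⌈1202/290⌉=5 ⌈1295/290⌉=5 ⌈1388/290⌉=5 ⌈1481/290⌉=6 ⌈1574/290⌉=6 ⌈1667/290⌉=6 ⌈1760/290⌉=7 ⌈1853/290⌉=7
  n=20…29: ⌈1946/290⌉=7 ⌈2039/290⌉=8 ⌈2132/290⌉=8 ⌈2225/290⌉=8 ⌈2318/290⌉=8 ⌈2411/290⌉=9 ⌈2504/290⌉=9 ⌈2597/290⌉=9 ⌈2690/290⌉=10 ⌈2783/290⌉=10
  n=30…39: ⌈2876/290⌉=10 ⌈2969/290⌉=11 ⌈3062/290⌉=11 ⌈3155/290⌉=11 ⌈3248/290⌉=12 ⌈3341/290⌉=12 ⌈3434/290⌉=12 ⌈3527/290⌉=13 ⌈3620/290⌉=13 ⌈3713/290⌉=13
  n=40…49: ⌈3806/290⌉=14 ⌈3899/290⌉=14 ⌈3992/290⌉=14 ⌈4085/290⌉=15 ⌈4178/290⌉=15 ⌈4271/290⌉=15 ⌈4364/290⌉=16 ⌈4457/290⌉=16 ⌈4550/290⌉=16 ⌈4643/290⌉=17
  n=50…52: ⌈4736/290⌉=17 ⌈4829/290⌉=17 ⌈4922/290⌉=17
s_n = t_(n+1) − t_n for n = 0 … 51 gives
prefix = 0010010010010010010010001001001001001001001001001000
slide a length-10 window over [0..9] … [42..51] (43 windows); first occurrence of each distinct factor:
  [  0..  9] 0010010010
  [  1.. 10] 0100100100
  [  2.. 11] 1001001001
  [ 14.. 23] 1001001000
  [ 15.. 24] 0010010001
  [ 16.. 25] 0100100010
  [ 17.. 26] 1001000100
  [ 18.. 27] 0010001001
  [ 19.. 28] 0100010010
  [ 20.. 29] 1000100100
  [ 21.. 30] 0001001001
  (the other 32 windows repeat one of these)
distinct factors: {0001001001, 0010001001, 0010010001, 0010010010, 0100010010, 0100100010, 0100100100, 1000100100, 1001000100, 1001001000, 1001001001}
count = 11  (Sturmian bound for length 10 is 11)

11


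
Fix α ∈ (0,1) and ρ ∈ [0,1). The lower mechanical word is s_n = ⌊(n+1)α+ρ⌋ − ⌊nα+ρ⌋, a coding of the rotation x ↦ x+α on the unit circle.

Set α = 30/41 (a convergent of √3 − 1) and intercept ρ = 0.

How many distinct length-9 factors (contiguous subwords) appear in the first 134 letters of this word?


10

t_n = ⌊(n·30)/41⌋ for n = 0 … 134:
  n=0…9: ⌊0/41⌋=0 ⌊30/41⌋=0 ⌊60/41⌋=1 ⌊90/41⌋=2 ⌊120/41⌋=2 ⌊150/41⌋=3 ⌊180/41⌋=4 ⌊210/41⌋=5 ⌊240/41⌋=5 ⌊270/41⌋=6
  n=10…19: ⌊300/41⌋=7 ⌊330/41⌋=8 ⌊360/41⌋=8 ⌊390/41⌋=9 ⌊420/41⌋=10 ⌊450/41⌋=10 ⌊480/41⌋=11 ⌊510/41⌋=12 ⌊540/41⌋=13 ⌊570/41⌋=13
  n=20…29: ⌊600/41⌋=14 ⌊630/41⌋=15 ⌊660/41⌋=16 ⌊690/41⌋=16 ⌊720/41⌋=17 ⌊750/41⌋=18 ⌊780/41⌋=19 ⌊810/41⌋=19 ⌊840/41⌋=20 ⌊870/41⌋=21
  n=30…39: ⌊900/41⌋=21 ⌊930/41⌋=22 ⌊960/41⌋=23 ⌊990/41⌋=24 ⌊1020/41⌋=24 ⌊1050/41⌋=25 ⌊1080/41⌋=26 ⌊1110/41⌋=27 ⌊1140/41⌋=27 ⌊1170/41⌋=28
  n=40…49: ⌊1200/41⌋=29 ⌊1230/41⌋=30 ⌊1260/41⌋=30 ⌊1290/41⌋=31 ⌊1320/41⌋=32 ⌊1350/41⌋=32 ⌊1380/41⌋=33 ⌊1410/41⌋=34 ⌊1440/41⌋=35 ⌊1470/41⌋=35
  n=50…59: ⌊1500/41⌋=36 ⌊1530/41⌋=37 ⌊1560/41⌋=38 ⌊1590/41⌋=38 ⌊1620/41⌋=39 ⌊1650/41⌋=40 ⌊1680/41⌋=40 ⌊1710/41⌋=41 ⌊1740/41⌋=42 ⌊1770/41⌋=43
  n=60…69: ⌊1800/41⌋=43 ⌊1830/41⌋=44 ⌊1860/41⌋=45 ⌊1890/41⌋=46 ⌊1920/41⌋=46 ⌊1950/41⌋=47 ⌊1980/41⌋=48 ⌊2010/41⌋=49 ⌊2040/41⌋=49 ⌊2070/41⌋=50
  n=70…79: ⌊2100/41⌋=51 ⌊2130/41⌋=51 ⌊2160/41⌋=52 ⌊2190/41⌋=53 ⌊2220/41⌋=54 ⌊2250/41⌋=54 ⌊2280/41⌋=55 ⌊2310/41⌋=56 ⌊2340/41⌋=57 ⌊2370/41⌋=57
  n=80…89: ⌊2400/41⌋=58 ⌊2430/41⌋=59 ⌊2460/41⌋=60 ⌊2490/41⌋=60 ⌊2520/41⌋=61 ⌊2550/41⌋=62 ⌊2580/41⌋=62 ⌊2610/41⌋=63 ⌊2640/41⌋=64 ⌊2670/41⌋=65
  n=90…99: ⌊2700/41⌋=65 ⌊2730/41⌋=66 ⌊2760/41⌋=67 ⌊2790/41⌋=68 ⌊2820/41⌋=68 ⌊2850/41⌋=69 ⌊2880/41⌋=70 ⌊2910/41⌋=70 ⌊2940/41⌋=71 ⌊2970/41⌋=72
  n=100…109: ⌊3000/41⌋=73 ⌊3030/41⌋=73 ⌊3060/41⌋=74 ⌊3090/41⌋=75 ⌊3120/41⌋=76 ⌊3150/41⌋=76 ⌊3180/41⌋=77 ⌊3210/41⌋=78 ⌊3240/41⌋=79 ⌊3270/41⌋=79
  n=110…119: ⌊3300/41⌋=80 ⌊3330/41⌋=81 ⌊3360/41⌋=81 ⌊3390/41⌋=82 ⌊3420/41⌋=83 ⌊3450/41⌋=84 ⌊3480/41⌋=84 ⌊3510/41⌋=85 ⌊3540/41⌋=86 ⌊3570/41⌋=87
  n=120…129: ⌊3600/41⌋=87 ⌊3630/41⌋=88 ⌊3660/41⌋=89 ⌊3690/41⌋=90 ⌊3720/41⌋=90 ⌊3750/41⌋=91 ⌊3780/41⌋=92 ⌊3810/41⌋=92 ⌊3840/41⌋=93 ⌊3870/41⌋=94
  n=130…134: ⌊3900/41⌋=95 ⌊3930/41⌋=95 ⌊3960/41⌋=96 ⌊3990/41⌋=97 ⌊4020/41⌋=98
s_n = t_(n+1) − t_n for n = 0 … 133 gives
prefix = 01101110111011011101110111011011101110111011011101110110111011101110110111011101110110111011101101110111011101101110111011101101110111
slide a length-9 window over [0..8] … [125..133] (126 windows); first occurrence of each distinct factor:
  [  0..  8] 011011101
  [  1..  9] 110111011
  [  2.. 10] 101110111
  [  3.. 11] 011101110
  [  4.. 12] 111011101
  [  6.. 14] 101110110
  [  7.. 15] 011101101
  [  8.. 16] 111011011
  [  9.. 17] 110110111
  [ 10.. 18] 101101110
  (the other 116 windows repeat one of these)
distinct factors: {011011101, 011101101, 011101110, 101101110, 101110110, 101110111, 110110111, 110111011, 111011011, 111011101}
count = 10  (Sturmian bound for length 9 is 10)


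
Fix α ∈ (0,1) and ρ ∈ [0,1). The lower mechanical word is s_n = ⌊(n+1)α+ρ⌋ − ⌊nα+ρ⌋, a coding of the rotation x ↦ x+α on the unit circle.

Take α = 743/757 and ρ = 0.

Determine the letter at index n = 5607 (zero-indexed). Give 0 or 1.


1

(n+1)α + ρ = (5608·743) / 757 = 4166744/757
nα + ρ     = (5607·743) / 757 = 4166001/757
⌊4166744/757⌋ = 5504,  ⌊4166001/757⌋ = 5503
s_{5607} = 5504 − 5503 = 1


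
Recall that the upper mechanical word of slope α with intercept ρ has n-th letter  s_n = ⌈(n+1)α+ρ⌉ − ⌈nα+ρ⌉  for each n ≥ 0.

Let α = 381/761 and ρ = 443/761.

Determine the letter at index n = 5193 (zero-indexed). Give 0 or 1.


0

(n+1)α + ρ = (5194·381 + 443) / 761 = 1979357/761
nα + ρ     = (5193·381 + 443) / 761 = 1978976/761
⌈1979357/761⌉ = 2601,  ⌈1978976/761⌉ = 2601
s_{5193} = 2601 − 2601 = 0


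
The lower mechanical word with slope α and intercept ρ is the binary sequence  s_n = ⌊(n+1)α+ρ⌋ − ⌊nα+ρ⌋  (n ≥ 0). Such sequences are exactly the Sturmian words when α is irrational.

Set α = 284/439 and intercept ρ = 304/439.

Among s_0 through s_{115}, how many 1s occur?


75

#1s = Σ_{n=0}^{115} s_n = Σ_{n=0}^{115} (⌊(n+1)α+ρ⌋ − ⌊nα+ρ⌋)
the sum telescopes: every ⌊nα+ρ⌋ with 0 < n < 116 appears once with + and once with −, leaving ⌊116α+ρ⌋ − ⌊0·α+ρ⌋
116α + ρ = (116·284 + 304) / 439 = 33248/439
ρ = 304/439
⌊33248/439⌋ = 75,  ⌊304/439⌋ = 0
#1s = 75 − 0 = 75


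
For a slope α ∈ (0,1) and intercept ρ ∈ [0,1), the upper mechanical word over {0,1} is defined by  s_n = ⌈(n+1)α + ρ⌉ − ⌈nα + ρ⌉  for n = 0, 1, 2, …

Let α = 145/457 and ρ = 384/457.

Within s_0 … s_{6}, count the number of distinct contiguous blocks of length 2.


t_n = ⌈(n·145+384)/457⌉ for n = 0 … 7:
  n=0…7: ⌈384/457⌉=1 ⌈529/457⌉=2 ⌈674/457⌉=2 ⌈819/457⌉=2 ⌈964/457⌉=3 ⌈1109/457⌉=3 ⌈1254/457⌉=3 ⌈1399/457⌉=4
s_n = t_(n+1) − t_n for n = 0 … 6 gives
prefix = 1001001
slide a length-2 window over [0..1] … [5..6] (6 windows); first occurrence of each distinct factor:
  [  0..  1] 10
  [  1..  2] 00
  [  2..  3] 01
  (the other 3 windows repeat one of these)
distinct factors: {00, 01, 10}
count = 3  (Sturmian bound for length 2 is 3)

3


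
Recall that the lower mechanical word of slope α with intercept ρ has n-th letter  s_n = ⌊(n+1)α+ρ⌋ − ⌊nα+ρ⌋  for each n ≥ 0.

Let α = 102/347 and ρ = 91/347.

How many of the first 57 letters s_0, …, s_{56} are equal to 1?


#1s = Σ_{n=0}^{56} s_n = Σ_{n=0}^{56} (⌊(n+1)α+ρ⌋ − ⌊nα+ρ⌋)
the sum telescopes: every ⌊nα+ρ⌋ with 0 < n < 57 appears once with + and once with −, leaving ⌊57α+ρ⌋ − ⌊0·α+ρ⌋
57α + ρ = (57·102 + 91) / 347 = 5905/347
ρ = 91/347
⌊5905/347⌋ = 17,  ⌊91/347⌋ = 0
#1s = 17 − 0 = 17

17


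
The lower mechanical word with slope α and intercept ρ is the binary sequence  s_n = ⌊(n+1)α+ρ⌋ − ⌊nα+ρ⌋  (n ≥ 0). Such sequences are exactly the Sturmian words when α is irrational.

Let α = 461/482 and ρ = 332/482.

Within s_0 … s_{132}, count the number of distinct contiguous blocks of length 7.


t_n = ⌊(n·461+332)/482⌋ for n = 0 … 133:
  n=0…9: ⌊332/482⌋=0 ⌊793/482⌋=1 ⌊1254/482⌋=2 ⌊1715/482⌋=3 ⌊2176/482⌋=4 ⌊2637/482⌋=5 ⌊3098/482⌋=6 ⌊3559/482⌋=7 ⌊4020/482⌋=8 ⌊4481/482⌋=9
  n=10…19: ⌊4942/482⌋=10 ⌊5403/482⌋=11 ⌊5864/482⌋=12 ⌊6325/482⌋=13 ⌊6786/482⌋=14 ⌊7247/482⌋=15 ⌊7708/482⌋=15 ⌊8169/482⌋=16 ⌊8630/482⌋=17 ⌊9091/482⌋=18
  n=20…29: ⌊9552/482⌋=19 ⌊10013/482⌋=20 ⌊10474/482⌋=21 ⌊10935/482⌋=22 ⌊11396/482⌋=23 ⌊11857/482⌋=24 ⌊12318/482⌋=25 ⌊12779/482⌋=26 ⌊13240/482⌋=27 ⌊13701/482⌋=28
  n=30…39: ⌊14162/482⌋=29 ⌊14623/482⌋=30 ⌊15084/482⌋=31 ⌊15545/482⌋=32 ⌊16006/482⌋=33 ⌊16467/482⌋=34 ⌊16928/482⌋=35 ⌊17389/482⌋=36 ⌊17850/482⌋=37 ⌊18311/482⌋=37
  n=40…49: ⌊18772/482⌋=38 ⌊19233/482⌋=39 ⌊19694/482⌋=40 ⌊20155/482⌋=41 ⌊20616/482⌋=42 ⌊21077/482⌋=43 ⌊21538/482⌋=44 ⌊21999/482⌋=45 ⌊22460/482⌋=46 ⌊22921/482⌋=47
  n=50…59: ⌊23382/482⌋=48 ⌊23843/482⌋=49 ⌊24304/482⌋=50 ⌊24765/482⌋=51 ⌊25226/482⌋=52 ⌊25687/482⌋=53 ⌊26148/482⌋=54 ⌊26609/482⌋=55 ⌊27070/482⌋=56 ⌊27531/482⌋=57
  n=60…69: ⌊27992/482⌋=58 ⌊28453/482⌋=59 ⌊28914/482⌋=59 ⌊29375/482⌋=60 ⌊29836/482⌋=61 ⌊30297/482⌋=62 ⌊30758/482⌋=63 ⌊31219/482⌋=64 ⌊31680/482⌋=65 ⌊32141/482⌋=66
  n=70…79: ⌊32602/482⌋=67 ⌊33063/482⌋=68 ⌊33524/482⌋=69 ⌊33985/482⌋=70 ⌊34446/482⌋=71 ⌊34907/482⌋=72 ⌊35368/482⌋=73 ⌊35829/482⌋=74 ⌊36290/482⌋=75 ⌊36751/482⌋=76
  n=80…89: ⌊37212/482⌋=77 ⌊37673/482⌋=78 ⌊38134/482⌋=79 ⌊38595/482⌋=80 ⌊39056/482⌋=81 ⌊39517/482⌋=81 ⌊39978/482⌋=82 ⌊40439/482⌋=83 ⌊40900/482⌋=84 ⌊41361/482⌋=85
  n=90…99: ⌊41822/482⌋=86 ⌊42283/482⌋=87 ⌊42744/482⌋=88 ⌊43205/482⌋=89 ⌊43666/482⌋=90 ⌊44127/482⌋=91 ⌊44588/482⌋=92 ⌊45049/482⌋=93 ⌊45510/482⌋=94 ⌊45971/482⌋=95
  n=100…109: ⌊46432/482⌋=96 ⌊46893/482⌋=97 ⌊47354/482⌋=98 ⌊47815/482⌋=99 ⌊48276/482⌋=100 ⌊48737/482⌋=101 ⌊49198/482⌋=102 ⌊49659/482⌋=103 ⌊50120/482⌋=103 ⌊50581/482⌋=104
  n=110…119: ⌊51042/482⌋=105 ⌊51503/482⌋=106 ⌊51964/482⌋=107 ⌊52425/482⌋=108 ⌊52886/482⌋=109 ⌊53347/482⌋=110 ⌊53808/482⌋=111 ⌊54269/482⌋=112 ⌊54730/482⌋=113 ⌊55191/482⌋=114
  n=120…129: ⌊55652/482⌋=115 ⌊56113/482⌋=116 ⌊56574/482⌋=117 ⌊57035/482⌋=118 ⌊57496/482⌋=119 ⌊57957/482⌋=120 ⌊58418/482⌋=121 ⌊58879/482⌋=122 ⌊59340/482⌋=123 ⌊59801/482⌋=124
  n=130…133: ⌊60262/482⌋=125 ⌊60723/482⌋=125 ⌊61184/482⌋=126 ⌊61645/482⌋=127
s_n = t_(n+1) − t_n for n = 0 … 132 gives
prefix = 1111111111111110111111111111111111111101111111111111111111111011111111111111111111110111111111111111111111101111111111111111111111011
slide a length-7 window over [0..6] … [126..132] (127 windows); first occurrence of each distinct factor:
  [  0..  6] 1111111
  [  9.. 15] 1111110
  [ 10.. 16] 1111101
  [ 11.. 17] 1111011
  [ 12.. 18] 1110111
  [ 13.. 19] 1101111
  [ 14.. 20] 1011111
  [ 15.. 21] 0111111
  (the other 119 windows repeat one of these)
distinct factors: {0111111, 1011111, 1101111, 1110111, 1111011, 1111101, 1111110, 1111111}
count = 8  (Sturmian bound for length 7 is 8)

8


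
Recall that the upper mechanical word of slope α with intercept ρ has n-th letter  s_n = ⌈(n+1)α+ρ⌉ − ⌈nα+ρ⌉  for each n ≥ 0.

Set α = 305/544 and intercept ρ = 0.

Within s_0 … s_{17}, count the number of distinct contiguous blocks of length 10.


9

t_n = ⌈(n·305)/544⌉ for n = 0 … 18:
  n=0…9: ⌈0/544⌉=0 ⌈305/544⌉=1 ⌈610/544⌉=2 ⌈915/544⌉=2 ⌈1220/544⌉=3 ⌈1525/544⌉=3 ⌈1830/544⌉=4 ⌈2135/544⌉=4 ⌈2440/544⌉=5 ⌈2745/544⌉=6
  n=10…18: ⌈3050/544⌉=6 ⌈3355/544⌉=7 ⌈3660/544⌉=7 ⌈3965/544⌉=8 ⌈4270/544⌉=8 ⌈4575/544⌉=9 ⌈4880/544⌉=9 ⌈5185/544⌉=10 ⌈5490/544⌉=11
s_n = t_(n+1) − t_n for n = 0 … 17 gives
prefix = 110101011010101011
slide a length-10 window over [0..9] … [8..17] (9 windows); first occurrence of each distinct factor:
  [  0..  9] 1101010110
  [  1.. 10] 1010101101
  [  2.. 11] 0101011010
  [  3.. 12] 1010110101
  [  4.. 13] 0101101010
  [  5.. 14] 1011010101
  [  6.. 15] 0110101010
  [  7.. 16] 1101010101
  [  8.. 17] 1010101011
distinct factors: {0101011010, 0101101010, 0110101010, 1010101011, 1010101101, 1010110101, 1011010101, 1101010101, 1101010110}
count = 9  (Sturmian bound for length 10 is 11)


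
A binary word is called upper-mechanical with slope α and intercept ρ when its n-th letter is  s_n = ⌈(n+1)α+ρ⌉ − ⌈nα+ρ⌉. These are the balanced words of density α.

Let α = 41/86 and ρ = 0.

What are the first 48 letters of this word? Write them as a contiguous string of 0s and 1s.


101010101010101010101001010101010101010101001010

n=0: ⌈(1·41)/86⌉ − ⌈(0·41)/86⌉ = ⌈41/86⌉ − ⌈0/86⌉ = 1 − 0 = 1
n=1: ⌈(2·41)/86⌉ − ⌈(1·41)/86⌉ = ⌈82/86⌉ − ⌈41/86⌉ = 1 − 1 = 0
n=2: ⌈(3·41)/86⌉ − ⌈(2·41)/86⌉ = ⌈123/86⌉ − ⌈82/86⌉ = 2 − 1 = 1
n=3: ⌈(4·41)/86⌉ − ⌈(3·41)/86⌉ = ⌈164/86⌉ − ⌈123/86⌉ = 2 − 2 = 0
n=4: ⌈(5·41)/86⌉ − ⌈(4·41)/86⌉ = ⌈205/86⌉ − ⌈164/86⌉ = 3 − 2 = 1
n=5: ⌈(6·41)/86⌉ − ⌈(5·41)/86⌉ = ⌈246/86⌉ − ⌈205/86⌉ = 3 − 3 = 0
n=6: ⌈(7·41)/86⌉ − ⌈(6·41)/86⌉ = ⌈287/86⌉ − ⌈246/86⌉ = 4 − 3 = 1
n=7: ⌈(8·41)/86⌉ − ⌈(7·41)/86⌉ = ⌈328/86⌉ − ⌈287/86⌉ = 4 − 4 = 0
n=8: ⌈(9·41)/86⌉ − ⌈(8·41)/86⌉ = ⌈369/86⌉ − ⌈328/86⌉ = 5 − 4 = 1
n=9: ⌈(10·41)/86⌉ − ⌈(9·41)/86⌉ = ⌈410/86⌉ − ⌈369/86⌉ = 5 − 5 = 0
n=10: ⌈(11·41)/86⌉ − ⌈(10·41)/86⌉ = ⌈451/86⌉ − ⌈410/86⌉ = 6 − 5 = 1
n=11: ⌈(12·41)/86⌉ − ⌈(11·41)/86⌉ = ⌈492/86⌉ − ⌈451/86⌉ = 6 − 6 = 0
n=12: ⌈(13·41)/86⌉ − ⌈(12·41)/86⌉ = ⌈533/86⌉ − ⌈492/86⌉ = 7 − 6 = 1
n=13: ⌈(14·41)/86⌉ − ⌈(13·41)/86⌉ = ⌈574/86⌉ − ⌈533/86⌉ = 7 − 7 = 0
n=14: ⌈(15·41)/86⌉ − ⌈(14·41)/86⌉ = ⌈615/86⌉ − ⌈574/86⌉ = 8 − 7 = 1
n=15: ⌈(16·41)/86⌉ − ⌈(15·41)/86⌉ = ⌈656/86⌉ − ⌈615/86⌉ = 8 − 8 = 0
n=16: ⌈(17·41)/86⌉ − ⌈(16·41)/86⌉ = ⌈697/86⌉ − ⌈656/86⌉ = 9 − 8 = 1
n=17: ⌈(18·41)/86⌉ − ⌈(17·41)/86⌉ = ⌈738/86⌉ − ⌈697/86⌉ = 9 − 9 = 0
n=18: ⌈(19·41)/86⌉ − ⌈(18·41)/86⌉ = ⌈779/86⌉ − ⌈738/86⌉ = 10 − 9 = 1
n=19: ⌈(20·41)/86⌉ − ⌈(19·41)/86⌉ = ⌈820/86⌉ − ⌈779/86⌉ = 10 − 10 = 0
n=20: ⌈(21·41)/86⌉ − ⌈(20·41)/86⌉ = ⌈861/86⌉ − ⌈820/86⌉ = 11 − 10 = 1
n=21: ⌈(22·41)/86⌉ − ⌈(21·41)/86⌉ = ⌈902/86⌉ − ⌈861/86⌉ = 11 − 11 = 0
n=22: ⌈(23·41)/86⌉ − ⌈(22·41)/86⌉ = ⌈943/86⌉ − ⌈902/86⌉ = 11 − 11 = 0
n=23: ⌈(24·41)/86⌉ − ⌈(23·41)/86⌉ = ⌈984/86⌉ − ⌈943/86⌉ = 12 − 11 = 1
n=24: ⌈(25·41)/86⌉ − ⌈(24·41)/86⌉ = ⌈1025/86⌉ − ⌈984/86⌉ = 12 − 12 = 0
n=25: ⌈(26·41)/86⌉ − ⌈(25·41)/86⌉ = ⌈1066/86⌉ − ⌈1025/86⌉ = 13 − 12 = 1
n=26: ⌈(27·41)/86⌉ − ⌈(26·41)/86⌉ = ⌈1107/86⌉ − ⌈1066/86⌉ = 13 − 13 = 0
n=27: ⌈(28·41)/86⌉ − ⌈(27·41)/86⌉ = ⌈1148/86⌉ − ⌈1107/86⌉ = 14 − 13 = 1
n=28: ⌈(29·41)/86⌉ − ⌈(28·41)/86⌉ = ⌈1189/86⌉ − ⌈1148/86⌉ = 14 − 14 = 0
n=29: ⌈(30·41)/86⌉ − ⌈(29·41)/86⌉ = ⌈1230/86⌉ − ⌈1189/86⌉ = 15 − 14 = 1
n=30: ⌈(31·41)/86⌉ − ⌈(30·41)/86⌉ = ⌈1271/86⌉ − ⌈1230/86⌉ = 15 − 15 = 0
n=31: ⌈(32·41)/86⌉ − ⌈(31·41)/86⌉ = ⌈1312/86⌉ − ⌈1271/86⌉ = 16 − 15 = 1
n=32: ⌈(33·41)/86⌉ − ⌈(32·41)/86⌉ = ⌈1353/86⌉ − ⌈1312/86⌉ = 16 − 16 = 0
n=33: ⌈(34·41)/86⌉ − ⌈(33·41)/86⌉ = ⌈1394/86⌉ − ⌈1353/86⌉ = 17 − 16 = 1
n=34: ⌈(35·41)/86⌉ − ⌈(34·41)/86⌉ = ⌈1435/86⌉ − ⌈1394/86⌉ = 17 − 17 = 0
n=35: ⌈(36·41)/86⌉ − ⌈(35·41)/86⌉ = ⌈1476/86⌉ − ⌈1435/86⌉ = 18 − 17 = 1
n=36: ⌈(37·41)/86⌉ − ⌈(36·41)/86⌉ = ⌈1517/86⌉ − ⌈1476/86⌉ = 18 − 18 = 0
n=37: ⌈(38·41)/86⌉ − ⌈(37·41)/86⌉ = ⌈1558/86⌉ − ⌈1517/86⌉ = 19 − 18 = 1
n=38: ⌈(39·41)/86⌉ − ⌈(38·41)/86⌉ = ⌈1599/86⌉ − ⌈1558/86⌉ = 19 − 19 = 0
n=39: ⌈(40·41)/86⌉ − ⌈(39·41)/86⌉ = ⌈1640/86⌉ − ⌈1599/86⌉ = 20 − 19 = 1
n=40: ⌈(41·41)/86⌉ − ⌈(40·41)/86⌉ = ⌈1681/86⌉ − ⌈1640/86⌉ = 20 − 20 = 0
n=41: ⌈(42·41)/86⌉ − ⌈(41·41)/86⌉ = ⌈1722/86⌉ − ⌈1681/86⌉ = 21 − 20 = 1
n=42: ⌈(43·41)/86⌉ − ⌈(42·41)/86⌉ = ⌈1763/86⌉ − ⌈1722/86⌉ = 21 − 21 = 0
n=43: ⌈(44·41)/86⌉ − ⌈(43·41)/86⌉ = ⌈1804/86⌉ − ⌈1763/86⌉ = 21 − 21 = 0
n=44: ⌈(45·41)/86⌉ − ⌈(44·41)/86⌉ = ⌈1845/86⌉ − ⌈1804/86⌉ = 22 − 21 = 1
n=45: ⌈(46·41)/86⌉ − ⌈(45·41)/86⌉ = ⌈1886/86⌉ − ⌈1845/86⌉ = 22 − 22 = 0
n=46: ⌈(47·41)/86⌉ − ⌈(46·41)/86⌉ = ⌈1927/86⌉ − ⌈1886/86⌉ = 23 − 22 = 1
n=47: ⌈(48·41)/86⌉ − ⌈(47·41)/86⌉ = ⌈1968/86⌉ − ⌈1927/86⌉ = 23 − 23 = 0


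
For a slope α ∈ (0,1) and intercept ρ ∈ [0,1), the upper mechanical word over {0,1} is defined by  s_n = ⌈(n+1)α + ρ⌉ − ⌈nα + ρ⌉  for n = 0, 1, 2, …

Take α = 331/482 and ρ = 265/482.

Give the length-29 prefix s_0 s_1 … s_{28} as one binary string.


n=0: ⌈(1·331+265)/482⌉ − ⌈(0·331+265)/482⌉ = ⌈596/482⌉ − ⌈265/482⌉ = 2 − 1 = 1
n=1: ⌈(2·331+265)/482⌉ − ⌈(1·331+265)/482⌉ = ⌈927/482⌉ − ⌈596/482⌉ = 2 − 2 = 0
n=2: ⌈(3·331+265)/482⌉ − ⌈(2·331+265)/482⌉ = ⌈1258/482⌉ − ⌈927/482⌉ = 3 − 2 = 1
n=3: ⌈(4·331+265)/482⌉ − ⌈(3·331+265)/482⌉ = ⌈1589/482⌉ − ⌈1258/482⌉ = 4 − 3 = 1
n=4: ⌈(5·331+265)/482⌉ − ⌈(4·331+265)/482⌉ = ⌈1920/482⌉ − ⌈1589/482⌉ = 4 − 4 = 0
n=5: ⌈(6·331+265)/482⌉ − ⌈(5·331+265)/482⌉ = ⌈2251/482⌉ − ⌈1920/482⌉ = 5 − 4 = 1
n=6: ⌈(7·331+265)/482⌉ − ⌈(6·331+265)/482⌉ = ⌈2582/482⌉ − ⌈2251/482⌉ = 6 − 5 = 1
n=7: ⌈(8·331+265)/482⌉ − ⌈(7·331+265)/482⌉ = ⌈2913/482⌉ − ⌈2582/482⌉ = 7 − 6 = 1
n=8: ⌈(9·331+265)/482⌉ − ⌈(8·331+265)/482⌉ = ⌈3244/482⌉ − ⌈2913/482⌉ = 7 − 7 = 0
n=9: ⌈(10·331+265)/482⌉ − ⌈(9·331+265)/482⌉ = ⌈3575/482⌉ − ⌈3244/482⌉ = 8 − 7 = 1
n=10: ⌈(11·331+265)/482⌉ − ⌈(10·331+265)/482⌉ = ⌈3906/482⌉ − ⌈3575/482⌉ = 9 − 8 = 1
n=11: ⌈(12·331+265)/482⌉ − ⌈(11·331+265)/482⌉ = ⌈4237/482⌉ − ⌈3906/482⌉ = 9 − 9 = 0
n=12: ⌈(13·331+265)/482⌉ − ⌈(12·331+265)/482⌉ = ⌈4568/482⌉ − ⌈4237/482⌉ = 10 − 9 = 1
n=13: ⌈(14·331+265)/482⌉ − ⌈(13·331+265)/482⌉ = ⌈4899/482⌉ − ⌈4568/482⌉ = 11 − 10 = 1
n=14: ⌈(15·331+265)/482⌉ − ⌈(14·331+265)/482⌉ = ⌈5230/482⌉ − ⌈4899/482⌉ = 11 − 11 = 0
n=15: ⌈(16·331+265)/482⌉ − ⌈(15·331+265)/482⌉ = ⌈5561/482⌉ − ⌈5230/482⌉ = 12 − 11 = 1
n=16: ⌈(17·331+265)/482⌉ − ⌈(16·331+265)/482⌉ = ⌈5892/482⌉ − ⌈5561/482⌉ = 13 − 12 = 1
n=17: ⌈(18·331+265)/482⌉ − ⌈(17·331+265)/482⌉ = ⌈6223/482⌉ − ⌈5892/482⌉ = 13 − 13 = 0
n=18: ⌈(19·331+265)/482⌉ − ⌈(18·331+265)/482⌉ = ⌈6554/482⌉ − ⌈6223/482⌉ = 14 − 13 = 1
n=19: ⌈(20·331+265)/482⌉ − ⌈(19·331+265)/482⌉ = ⌈6885/482⌉ − ⌈6554/482⌉ = 15 − 14 = 1
n=20: ⌈(21·331+265)/482⌉ − ⌈(20·331+265)/482⌉ = ⌈7216/482⌉ − ⌈6885/482⌉ = 15 − 15 = 0
n=21: ⌈(22·331+265)/482⌉ − ⌈(21·331+265)/482⌉ = ⌈7547/482⌉ − ⌈7216/482⌉ = 16 − 15 = 1
n=22: ⌈(23·331+265)/482⌉ − ⌈(22·331+265)/482⌉ = ⌈7878/482⌉ − ⌈7547/482⌉ = 17 − 16 = 1
n=23: ⌈(24·331+265)/482⌉ − ⌈(23·331+265)/482⌉ = ⌈8209/482⌉ − ⌈7878/482⌉ = 18 − 17 = 1
n=24: ⌈(25·331+265)/482⌉ − ⌈(24·331+265)/482⌉ = ⌈8540/482⌉ − ⌈8209/482⌉ = 18 − 18 = 0
n=25: ⌈(26·331+265)/482⌉ − ⌈(25·331+265)/482⌉ = ⌈8871/482⌉ − ⌈8540/482⌉ = 19 − 18 = 1
n=26: ⌈(27·331+265)/482⌉ − ⌈(26·331+265)/482⌉ = ⌈9202/482⌉ − ⌈8871/482⌉ = 20 − 19 = 1
n=27: ⌈(28·331+265)/482⌉ − ⌈(27·331+265)/482⌉ = ⌈9533/482⌉ − ⌈9202/482⌉ = 20 − 20 = 0
n=28: ⌈(29·331+265)/482⌉ − ⌈(28·331+265)/482⌉ = ⌈9864/482⌉ − ⌈9533/482⌉ = 21 − 20 = 1

10110111011011011011011101101
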